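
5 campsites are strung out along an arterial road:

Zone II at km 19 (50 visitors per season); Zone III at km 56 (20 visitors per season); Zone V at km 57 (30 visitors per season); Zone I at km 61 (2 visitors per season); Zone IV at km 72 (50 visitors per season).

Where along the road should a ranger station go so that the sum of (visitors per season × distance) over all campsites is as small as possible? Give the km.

x = 57

For a sum of weighted absolute distances on a line, the optimum is the weighted median (not the mean). Total weight W = 152; half-weight = 76.
Sort by position and accumulate weight:
  km 19 (Zone II, w=50) → cum 50
  km 56 (Zone III, w=20) → cum 70
  km 57 (Zone V, w=30) → cum 100  ≥ 76 → median here
  km 61 (Zone I, w=2) → cum 102
  km 72 (Zone IV, w=50) → cum 152
Optimal location: km 57.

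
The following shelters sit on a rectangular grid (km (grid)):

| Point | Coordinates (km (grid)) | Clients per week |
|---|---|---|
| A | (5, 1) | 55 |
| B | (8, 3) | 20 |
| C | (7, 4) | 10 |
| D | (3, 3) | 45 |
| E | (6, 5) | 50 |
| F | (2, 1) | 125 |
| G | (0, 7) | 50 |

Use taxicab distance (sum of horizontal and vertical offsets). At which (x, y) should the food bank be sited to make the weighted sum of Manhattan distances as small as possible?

(3, 1)

Manhattan distance separates: Σwᵢ(|x−xᵢ|+|y−yᵢ|) = Σwᵢ|x−xᵢ| + Σwᵢ|y−yᵢ|, so x and y are optimised independently as 1-D weighted medians.
Total weight W = 355; half = 177.5.
x-coordinate, sorted with cumulative weight:
  x=0 (G, w=50) cum 50
  x=2 (F, w=125) cum 175
  x=3 (D, w=45) cum 220  ← median
  x=5 (A, w=55) cum 275
  x=6 (E, w=50) cum 325
  x=7 (C, w=10) cum 335
  x=8 (B, w=20) cum 355
⇒ x* = 3
y-coordinate, sorted with cumulative weight:
  y=1 (A, w=55) cum 55
  y=1 (F, w=125) cum 180  ← median
  y=3 (B, w=20) cum 200
  y=3 (D, w=45) cum 245
  y=4 (C, w=10) cum 255
  y=5 (E, w=50) cum 305
  y=7 (G, w=50) cum 355
⇒ y* = 1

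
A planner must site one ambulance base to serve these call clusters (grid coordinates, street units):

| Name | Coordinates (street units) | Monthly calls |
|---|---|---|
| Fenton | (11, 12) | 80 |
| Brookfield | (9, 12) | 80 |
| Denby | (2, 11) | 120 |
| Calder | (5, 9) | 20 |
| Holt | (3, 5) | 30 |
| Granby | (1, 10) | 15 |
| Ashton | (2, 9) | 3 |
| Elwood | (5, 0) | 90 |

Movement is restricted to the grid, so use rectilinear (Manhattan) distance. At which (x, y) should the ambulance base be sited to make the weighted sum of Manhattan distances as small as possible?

Manhattan distance separates: Σwᵢ(|x−xᵢ|+|y−yᵢ|) = Σwᵢ|x−xᵢ| + Σwᵢ|y−yᵢ|, so x and y are optimised independently as 1-D weighted medians.
Total weight W = 438; half = 219.
x-coordinate, sorted with cumulative weight:
  x=1 (Granby, w=15) cum 15
  x=2 (Denby, w=120) cum 135
  x=2 (Ashton, w=3) cum 138
  x=3 (Holt, w=30) cum 168
  x=5 (Calder, w=20) cum 188
  x=5 (Elwood, w=90) cum 278  ← median
  x=9 (Brookfield, w=80) cum 358
  x=11 (Fenton, w=80) cum 438
⇒ x* = 5
y-coordinate, sorted with cumulative weight:
  y=0 (Elwood, w=90) cum 90
  y=5 (Holt, w=30) cum 120
  y=9 (Calder, w=20) cum 140
  y=9 (Ashton, w=3) cum 143
  y=10 (Granby, w=15) cum 158
  y=11 (Denby, w=120) cum 278  ← median
  y=12 (Fenton, w=80) cum 358
  y=12 (Brookfield, w=80) cum 438
⇒ y* = 11

(5, 11)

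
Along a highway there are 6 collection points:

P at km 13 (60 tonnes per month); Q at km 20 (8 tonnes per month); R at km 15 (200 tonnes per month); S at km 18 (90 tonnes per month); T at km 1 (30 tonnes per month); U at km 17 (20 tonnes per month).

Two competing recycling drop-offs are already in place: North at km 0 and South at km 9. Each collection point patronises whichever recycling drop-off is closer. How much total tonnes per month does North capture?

30

The indifferent point is the midpoint (0+9)/2 = 4.5; collection points left of it (closer to North at 0) go to North, those right go to South.
  T at 1 (w=30) → North
  P at 13 (w=60) → South
  R at 15 (w=200) → South
  U at 17 (w=20) → South
  S at 18 (w=90) → South
  Q at 20 (w=8) → South
North captures 30; South captures 378.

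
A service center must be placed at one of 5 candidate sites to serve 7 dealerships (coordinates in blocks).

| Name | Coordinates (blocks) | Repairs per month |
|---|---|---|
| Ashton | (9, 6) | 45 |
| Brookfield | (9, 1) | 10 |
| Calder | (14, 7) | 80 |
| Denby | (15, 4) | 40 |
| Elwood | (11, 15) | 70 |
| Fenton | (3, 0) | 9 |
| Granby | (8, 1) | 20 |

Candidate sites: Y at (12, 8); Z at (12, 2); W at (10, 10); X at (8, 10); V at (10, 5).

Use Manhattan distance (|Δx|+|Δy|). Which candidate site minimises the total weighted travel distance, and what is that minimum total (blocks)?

Y, total 1778 blocks

Total weighted distance at each candidate:
  Y (12, 8): total = 1778
  Z (12, 2): total = 2294
  W (10, 10): total = 2118
  X (8, 10): total = 2440
  V (10, 5): total = 1858
Minimum is at Y with total 1778 blocks.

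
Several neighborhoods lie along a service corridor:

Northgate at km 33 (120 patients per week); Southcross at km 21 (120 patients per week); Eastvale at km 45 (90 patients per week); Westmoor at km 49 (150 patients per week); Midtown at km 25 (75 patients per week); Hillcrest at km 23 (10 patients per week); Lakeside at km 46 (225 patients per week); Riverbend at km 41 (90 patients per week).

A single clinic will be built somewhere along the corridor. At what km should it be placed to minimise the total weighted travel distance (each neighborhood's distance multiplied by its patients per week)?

x = 45

For a sum of weighted absolute distances on a line, the optimum is the weighted median (not the mean). Total weight W = 880; half-weight = 440.
Sort by position and accumulate weight:
  km 21 (Southcross, w=120) → cum 120
  km 23 (Hillcrest, w=10) → cum 130
  km 25 (Midtown, w=75) → cum 205
  km 33 (Northgate, w=120) → cum 325
  km 41 (Riverbend, w=90) → cum 415
  km 45 (Eastvale, w=90) → cum 505  ≥ 440 → median here
  km 46 (Lakeside, w=225) → cum 730
  km 49 (Westmoor, w=150) → cum 880
Optimal location: km 45.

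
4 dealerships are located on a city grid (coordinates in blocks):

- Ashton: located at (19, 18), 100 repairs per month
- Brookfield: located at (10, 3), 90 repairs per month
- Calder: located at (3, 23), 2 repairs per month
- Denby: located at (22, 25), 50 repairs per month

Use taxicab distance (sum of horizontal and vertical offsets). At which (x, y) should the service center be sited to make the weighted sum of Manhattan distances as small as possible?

Manhattan distance separates: Σwᵢ(|x−xᵢ|+|y−yᵢ|) = Σwᵢ|x−xᵢ| + Σwᵢ|y−yᵢ|, so x and y are optimised independently as 1-D weighted medians.
Total weight W = 242; half = 121.
x-coordinate, sorted with cumulative weight:
  x=3 (Calder, w=2) cum 2
  x=10 (Brookfield, w=90) cum 92
  x=19 (Ashton, w=100) cum 192  ← median
  x=22 (Denby, w=50) cum 242
⇒ x* = 19
y-coordinate, sorted with cumulative weight:
  y=3 (Brookfield, w=90) cum 90
  y=18 (Ashton, w=100) cum 190  ← median
  y=23 (Calder, w=2) cum 192
  y=25 (Denby, w=50) cum 242
⇒ y* = 18

(19, 18)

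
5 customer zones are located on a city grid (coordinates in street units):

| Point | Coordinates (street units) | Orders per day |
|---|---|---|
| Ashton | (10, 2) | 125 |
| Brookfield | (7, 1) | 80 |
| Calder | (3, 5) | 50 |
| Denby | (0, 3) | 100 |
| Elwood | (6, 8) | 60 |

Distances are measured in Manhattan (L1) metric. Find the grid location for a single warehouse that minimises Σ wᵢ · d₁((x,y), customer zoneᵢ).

Manhattan distance separates: Σwᵢ(|x−xᵢ|+|y−yᵢ|) = Σwᵢ|x−xᵢ| + Σwᵢ|y−yᵢ|, so x and y are optimised independently as 1-D weighted medians.
Total weight W = 415; half = 207.5.
x-coordinate, sorted with cumulative weight:
  x=0 (Denby, w=100) cum 100
  x=3 (Calder, w=50) cum 150
  x=6 (Elwood, w=60) cum 210  ← median
  x=7 (Brookfield, w=80) cum 290
  x=10 (Ashton, w=125) cum 415
⇒ x* = 6
y-coordinate, sorted with cumulative weight:
  y=1 (Brookfield, w=80) cum 80
  y=2 (Ashton, w=125) cum 205
  y=3 (Denby, w=100) cum 305  ← median
  y=5 (Calder, w=50) cum 355
  y=8 (Elwood, w=60) cum 415
⇒ y* = 3

(6, 3)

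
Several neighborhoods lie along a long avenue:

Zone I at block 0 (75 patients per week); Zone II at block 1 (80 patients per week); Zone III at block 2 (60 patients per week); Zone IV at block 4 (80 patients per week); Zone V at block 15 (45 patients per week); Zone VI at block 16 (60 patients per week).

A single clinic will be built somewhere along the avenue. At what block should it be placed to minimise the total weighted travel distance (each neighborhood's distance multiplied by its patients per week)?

For a sum of weighted absolute distances on a line, the optimum is the weighted median (not the mean). Total weight W = 400; half-weight = 200.
Sort by position and accumulate weight:
  block 0 (Zone I, w=75) → cum 75
  block 1 (Zone II, w=80) → cum 155
  block 2 (Zone III, w=60) → cum 215  ≥ 200 → median here
  block 4 (Zone IV, w=80) → cum 295
  block 15 (Zone V, w=45) → cum 340
  block 16 (Zone VI, w=60) → cum 400
Optimal location: block 2.

x = 2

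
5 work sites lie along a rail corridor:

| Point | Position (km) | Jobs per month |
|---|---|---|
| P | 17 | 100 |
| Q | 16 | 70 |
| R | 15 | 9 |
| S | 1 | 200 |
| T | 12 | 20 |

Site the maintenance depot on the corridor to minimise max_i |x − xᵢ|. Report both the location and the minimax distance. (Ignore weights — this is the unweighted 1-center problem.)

location 9, max distance 8

The 1-center on a line is the midpoint of the two extreme points: leftmost at 1, rightmost at 17.
Optimal location = (1 + 17)/2 = 9; maximum distance = (17 − 1)/2 = 8.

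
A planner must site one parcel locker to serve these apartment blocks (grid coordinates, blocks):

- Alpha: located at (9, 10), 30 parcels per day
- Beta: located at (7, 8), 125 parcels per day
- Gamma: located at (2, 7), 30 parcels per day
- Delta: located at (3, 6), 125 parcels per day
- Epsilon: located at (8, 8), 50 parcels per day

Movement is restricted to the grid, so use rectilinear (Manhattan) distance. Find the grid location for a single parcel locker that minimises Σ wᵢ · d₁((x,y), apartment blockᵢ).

Manhattan distance separates: Σwᵢ(|x−xᵢ|+|y−yᵢ|) = Σwᵢ|x−xᵢ| + Σwᵢ|y−yᵢ|, so x and y are optimised independently as 1-D weighted medians.
Total weight W = 360; half = 180.
x-coordinate, sorted with cumulative weight:
  x=2 (Gamma, w=30) cum 30
  x=3 (Delta, w=125) cum 155
  x=7 (Beta, w=125) cum 280  ← median
  x=8 (Epsilon, w=50) cum 330
  x=9 (Alpha, w=30) cum 360
⇒ x* = 7
y-coordinate, sorted with cumulative weight:
  y=6 (Delta, w=125) cum 125
  y=7 (Gamma, w=30) cum 155
  y=8 (Beta, w=125) cum 280  ← median
  y=8 (Epsilon, w=50) cum 330
  y=10 (Alpha, w=30) cum 360
⇒ y* = 8

(7, 8)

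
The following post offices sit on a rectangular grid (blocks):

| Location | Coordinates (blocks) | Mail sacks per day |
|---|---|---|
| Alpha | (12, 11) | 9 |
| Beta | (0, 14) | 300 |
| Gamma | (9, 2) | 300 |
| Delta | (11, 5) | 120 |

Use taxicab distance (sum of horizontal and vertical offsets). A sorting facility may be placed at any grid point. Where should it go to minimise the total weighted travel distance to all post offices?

(9, 5)

Manhattan distance separates: Σwᵢ(|x−xᵢ|+|y−yᵢ|) = Σwᵢ|x−xᵢ| + Σwᵢ|y−yᵢ|, so x and y are optimised independently as 1-D weighted medians.
Total weight W = 729; half = 364.5.
x-coordinate, sorted with cumulative weight:
  x=0 (Beta, w=300) cum 300
  x=9 (Gamma, w=300) cum 600  ← median
  x=11 (Delta, w=120) cum 720
  x=12 (Alpha, w=9) cum 729
⇒ x* = 9
y-coordinate, sorted with cumulative weight:
  y=2 (Gamma, w=300) cum 300
  y=5 (Delta, w=120) cum 420  ← median
  y=11 (Alpha, w=9) cum 429
  y=14 (Beta, w=300) cum 729
⇒ y* = 5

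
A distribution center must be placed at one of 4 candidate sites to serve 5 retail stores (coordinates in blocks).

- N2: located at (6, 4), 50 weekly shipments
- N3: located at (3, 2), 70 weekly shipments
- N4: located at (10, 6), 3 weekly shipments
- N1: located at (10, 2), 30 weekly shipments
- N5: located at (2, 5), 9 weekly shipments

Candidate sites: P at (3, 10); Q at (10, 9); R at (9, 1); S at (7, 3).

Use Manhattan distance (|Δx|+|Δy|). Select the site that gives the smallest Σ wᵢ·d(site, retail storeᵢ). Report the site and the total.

S, total 651 blocks

Total weighted distance at each candidate:
  P (3, 10): total = 1547
  Q (10, 9): total = 1757
  R (9, 1): total = 967
  S (7, 3): total = 651
Minimum is at S with total 651 blocks.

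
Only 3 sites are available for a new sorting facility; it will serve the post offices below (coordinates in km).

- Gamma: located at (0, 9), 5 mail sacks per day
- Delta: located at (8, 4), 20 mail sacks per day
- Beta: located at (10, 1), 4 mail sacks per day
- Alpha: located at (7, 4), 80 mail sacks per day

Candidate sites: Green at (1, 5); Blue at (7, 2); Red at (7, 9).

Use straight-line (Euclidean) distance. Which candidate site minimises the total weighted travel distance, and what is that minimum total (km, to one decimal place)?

Total weighted distance at each candidate:
  Green (1, 5): total = 688.1
  Blue (7, 2): total = 266.9
  Red (7, 9): total = 571.2
Minimum is at Blue with total 266.9 km.

Blue, total 266.9 km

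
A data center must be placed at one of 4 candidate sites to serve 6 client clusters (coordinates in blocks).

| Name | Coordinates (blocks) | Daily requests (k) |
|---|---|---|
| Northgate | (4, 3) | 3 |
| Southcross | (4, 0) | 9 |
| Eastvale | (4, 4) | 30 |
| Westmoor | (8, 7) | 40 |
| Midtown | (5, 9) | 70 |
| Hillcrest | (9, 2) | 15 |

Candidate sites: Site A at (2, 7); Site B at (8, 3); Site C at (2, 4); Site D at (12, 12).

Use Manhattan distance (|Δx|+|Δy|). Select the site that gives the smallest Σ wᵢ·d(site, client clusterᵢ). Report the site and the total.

Total weighted distance at each candidate:
  Site A (2, 7): total = 1019
  Site B (8, 3): total = 1045
  Site C (2, 4): total = 1178
  Site D (12, 12): total = 1966
Minimum is at Site A with total 1019 blocks.

Site A, total 1019 blocks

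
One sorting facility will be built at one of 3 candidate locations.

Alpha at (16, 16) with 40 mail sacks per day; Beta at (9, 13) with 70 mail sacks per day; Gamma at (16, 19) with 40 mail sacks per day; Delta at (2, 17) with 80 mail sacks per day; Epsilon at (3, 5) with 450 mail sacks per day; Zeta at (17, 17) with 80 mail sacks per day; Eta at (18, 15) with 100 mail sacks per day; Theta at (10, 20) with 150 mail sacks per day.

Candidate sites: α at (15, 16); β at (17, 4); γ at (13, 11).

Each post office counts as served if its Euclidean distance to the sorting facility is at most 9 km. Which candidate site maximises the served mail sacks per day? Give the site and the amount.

α, covering 480

Coverage radius r = 9 km; a point is covered iff (Δx)²+(Δy)² ≤ 9² = 81.
  α (15, 16): covers {Alpha, Beta, Gamma, Zeta, Eta, Theta} → 480
  β (17, 4): covers {none} → 0
  γ (13, 11): covers {Alpha, Beta, Gamma, Zeta, Eta} → 330
Maximum coverage at α: 480 mail sacks per day.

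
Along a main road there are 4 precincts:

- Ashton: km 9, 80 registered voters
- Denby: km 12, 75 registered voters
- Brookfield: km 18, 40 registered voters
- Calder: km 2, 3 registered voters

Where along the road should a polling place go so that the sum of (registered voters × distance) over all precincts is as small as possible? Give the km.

For a sum of weighted absolute distances on a line, the optimum is the weighted median (not the mean). Total weight W = 198; half-weight = 99.
Sort by position and accumulate weight:
  km 2 (Calder, w=3) → cum 3
  km 9 (Ashton, w=80) → cum 83
  km 12 (Denby, w=75) → cum 158  ≥ 99 → median here
  km 18 (Brookfield, w=40) → cum 198
Optimal location: km 12.

x = 12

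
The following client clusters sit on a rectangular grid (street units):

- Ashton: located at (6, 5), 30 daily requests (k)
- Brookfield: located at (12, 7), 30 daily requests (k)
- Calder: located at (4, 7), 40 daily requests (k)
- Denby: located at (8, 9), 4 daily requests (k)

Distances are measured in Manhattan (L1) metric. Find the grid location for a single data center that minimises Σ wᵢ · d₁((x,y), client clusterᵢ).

Manhattan distance separates: Σwᵢ(|x−xᵢ|+|y−yᵢ|) = Σwᵢ|x−xᵢ| + Σwᵢ|y−yᵢ|, so x and y are optimised independently as 1-D weighted medians.
Total weight W = 104; half = 52.
x-coordinate, sorted with cumulative weight:
  x=4 (Calder, w=40) cum 40
  x=6 (Ashton, w=30) cum 70  ← median
  x=8 (Denby, w=4) cum 74
  x=12 (Brookfield, w=30) cum 104
⇒ x* = 6
y-coordinate, sorted with cumulative weight:
  y=5 (Ashton, w=30) cum 30
  y=7 (Brookfield, w=30) cum 60  ← median
  y=7 (Calder, w=40) cum 100
  y=9 (Denby, w=4) cum 104
⇒ y* = 7

(6, 7)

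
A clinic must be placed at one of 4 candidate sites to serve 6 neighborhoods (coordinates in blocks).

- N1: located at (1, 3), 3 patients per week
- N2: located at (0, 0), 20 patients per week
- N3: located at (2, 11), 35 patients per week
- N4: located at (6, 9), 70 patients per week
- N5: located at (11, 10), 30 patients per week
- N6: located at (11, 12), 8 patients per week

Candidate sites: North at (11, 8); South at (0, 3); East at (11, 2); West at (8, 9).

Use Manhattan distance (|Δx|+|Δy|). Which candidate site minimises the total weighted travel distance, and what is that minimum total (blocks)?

West, total 967 blocks

Total weighted distance at each candidate:
  North (11, 8): total = 1357
  South (0, 3): total = 1953
  East (11, 2): total = 2083
  West (8, 9): total = 967
Minimum is at West with total 967 blocks.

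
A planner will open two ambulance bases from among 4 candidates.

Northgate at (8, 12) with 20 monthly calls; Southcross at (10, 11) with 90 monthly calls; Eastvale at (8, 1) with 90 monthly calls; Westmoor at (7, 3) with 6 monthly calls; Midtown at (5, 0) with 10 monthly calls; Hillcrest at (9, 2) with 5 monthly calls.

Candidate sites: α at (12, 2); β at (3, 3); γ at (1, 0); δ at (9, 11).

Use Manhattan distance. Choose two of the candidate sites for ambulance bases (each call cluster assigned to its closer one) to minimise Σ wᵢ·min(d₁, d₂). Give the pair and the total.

Evaluate every pair (each demand assigned to the nearer of the two):
  {α, δ}: total = 721
  {β, δ}: total = 869
  {γ, δ}: total = 989
  {α, β}: total = 1809
  {α, γ}: total = 1811
  {β, γ}: total = 2359
Best pair: {α, δ} with total 721.

{α, δ}, total 721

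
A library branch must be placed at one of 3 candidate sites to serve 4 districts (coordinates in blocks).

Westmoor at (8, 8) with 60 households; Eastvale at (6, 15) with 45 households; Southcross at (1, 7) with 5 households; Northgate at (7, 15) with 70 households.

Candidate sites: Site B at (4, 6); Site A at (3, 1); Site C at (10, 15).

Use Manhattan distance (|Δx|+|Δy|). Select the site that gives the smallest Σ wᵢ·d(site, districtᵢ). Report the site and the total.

Site C, total 1015 blocks

Total weighted distance at each candidate:
  Site B (4, 6): total = 1715
  Site A (3, 1): total = 2785
  Site C (10, 15): total = 1015
Minimum is at Site C with total 1015 blocks.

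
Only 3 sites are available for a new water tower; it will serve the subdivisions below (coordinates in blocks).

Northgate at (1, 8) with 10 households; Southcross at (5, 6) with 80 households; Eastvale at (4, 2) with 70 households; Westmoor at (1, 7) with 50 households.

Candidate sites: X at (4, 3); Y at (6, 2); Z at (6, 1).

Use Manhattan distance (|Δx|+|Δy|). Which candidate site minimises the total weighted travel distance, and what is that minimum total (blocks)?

X, total 820 blocks

Total weighted distance at each candidate:
  X (4, 3): total = 820
  Y (6, 2): total = 1150
  Z (6, 1): total = 1360
Minimum is at X with total 820 blocks.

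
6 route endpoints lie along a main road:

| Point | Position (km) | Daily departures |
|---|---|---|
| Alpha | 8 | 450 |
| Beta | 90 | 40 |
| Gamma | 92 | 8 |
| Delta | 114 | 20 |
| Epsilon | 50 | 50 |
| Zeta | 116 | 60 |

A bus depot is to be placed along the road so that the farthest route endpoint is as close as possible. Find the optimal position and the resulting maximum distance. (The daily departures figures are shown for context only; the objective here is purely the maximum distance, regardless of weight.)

location 62, max distance 54

The 1-center on a line is the midpoint of the two extreme points: leftmost at 8, rightmost at 116.
Optimal location = (8 + 116)/2 = 62; maximum distance = (116 − 8)/2 = 54.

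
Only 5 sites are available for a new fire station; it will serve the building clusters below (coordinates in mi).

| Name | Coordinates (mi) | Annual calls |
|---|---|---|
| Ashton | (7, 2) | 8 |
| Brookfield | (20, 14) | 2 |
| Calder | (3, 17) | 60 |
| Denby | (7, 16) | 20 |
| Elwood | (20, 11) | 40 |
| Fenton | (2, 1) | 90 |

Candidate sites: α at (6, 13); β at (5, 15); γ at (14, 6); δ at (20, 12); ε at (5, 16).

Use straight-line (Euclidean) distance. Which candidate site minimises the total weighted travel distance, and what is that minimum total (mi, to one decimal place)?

α, total 2183.8 mi

Total weighted distance at each candidate:
  α (6, 13): total = 2183.8
  β (5, 15): total = 2259.3
  γ (14, 6): total = 2744.4
  δ (20, 12): total = 3409.0
  ε (5, 16): total = 2326.8
Minimum is at α with total 2183.8 mi.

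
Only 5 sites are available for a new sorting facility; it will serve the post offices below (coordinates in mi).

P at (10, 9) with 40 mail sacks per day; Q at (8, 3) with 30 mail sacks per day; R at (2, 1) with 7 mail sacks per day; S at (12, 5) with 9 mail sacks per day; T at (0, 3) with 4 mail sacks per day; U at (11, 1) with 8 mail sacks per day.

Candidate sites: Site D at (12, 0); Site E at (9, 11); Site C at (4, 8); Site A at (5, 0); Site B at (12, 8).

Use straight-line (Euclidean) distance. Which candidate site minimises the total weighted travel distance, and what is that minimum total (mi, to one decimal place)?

Total weighted distance at each candidate:
  Site D (12, 0): total = 694.9
  Site E (9, 11): total = 606.9
  Site C (4, 8): total = 668.1
  Site A (5, 0): total = 710.6
  Site B (12, 8): total = 502.6
Minimum is at Site B with total 502.6 mi.

Site B, total 502.6 mi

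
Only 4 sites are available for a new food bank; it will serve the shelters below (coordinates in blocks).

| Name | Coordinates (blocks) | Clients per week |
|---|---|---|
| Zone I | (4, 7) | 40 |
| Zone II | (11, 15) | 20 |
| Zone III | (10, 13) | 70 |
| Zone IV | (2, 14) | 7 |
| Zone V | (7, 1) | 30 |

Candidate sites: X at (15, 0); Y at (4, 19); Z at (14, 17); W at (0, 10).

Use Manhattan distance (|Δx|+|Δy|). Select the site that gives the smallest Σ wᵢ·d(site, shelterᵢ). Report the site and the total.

W, total 2032 blocks

Total weighted distance at each candidate:
  X (15, 0): total = 2819
  Y (4, 19): total = 2219
  Z (14, 17): total = 2255
  W (0, 10): total = 2032
Minimum is at W with total 2032 blocks.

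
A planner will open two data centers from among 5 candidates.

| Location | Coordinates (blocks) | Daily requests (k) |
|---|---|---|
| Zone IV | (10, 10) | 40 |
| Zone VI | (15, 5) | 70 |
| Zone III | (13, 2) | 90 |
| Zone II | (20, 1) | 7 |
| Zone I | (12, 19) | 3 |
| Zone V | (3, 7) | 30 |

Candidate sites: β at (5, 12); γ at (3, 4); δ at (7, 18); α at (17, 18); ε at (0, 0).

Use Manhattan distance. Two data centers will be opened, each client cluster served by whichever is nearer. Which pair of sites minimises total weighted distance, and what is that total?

Evaluate every pair (each demand assigned to the nearer of the two):
  {β, γ}: total = 2542
  {γ, δ}: total = 2678
  {γ, α}: total = 2758
  {γ, ε}: total = 2812
  {β, ε}: total = 3219
  {β, α}: total = 3318
  {α, ε}: total = 3458
  {β, δ}: total = 3500
  {δ, ε}: total = 3655
  {δ, α}: total = 3898
Best pair: {β, γ} with total 2542.

{β, γ}, total 2542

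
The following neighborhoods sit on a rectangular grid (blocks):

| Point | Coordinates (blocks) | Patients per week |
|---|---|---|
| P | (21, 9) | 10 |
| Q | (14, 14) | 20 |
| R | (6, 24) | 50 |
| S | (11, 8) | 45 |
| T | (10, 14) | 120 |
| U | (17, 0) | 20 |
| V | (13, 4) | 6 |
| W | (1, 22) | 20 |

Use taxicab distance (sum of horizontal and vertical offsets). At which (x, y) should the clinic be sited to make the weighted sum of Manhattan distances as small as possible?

(10, 14)

Manhattan distance separates: Σwᵢ(|x−xᵢ|+|y−yᵢ|) = Σwᵢ|x−xᵢ| + Σwᵢ|y−yᵢ|, so x and y are optimised independently as 1-D weighted medians.
Total weight W = 291; half = 145.5.
x-coordinate, sorted with cumulative weight:
  x=1 (W, w=20) cum 20
  x=6 (R, w=50) cum 70
  x=10 (T, w=120) cum 190  ← median
  x=11 (S, w=45) cum 235
  x=13 (V, w=6) cum 241
  x=14 (Q, w=20) cum 261
  x=17 (U, w=20) cum 281
  x=21 (P, w=10) cum 291
⇒ x* = 10
y-coordinate, sorted with cumulative weight:
  y=0 (U, w=20) cum 20
  y=4 (V, w=6) cum 26
  y=8 (S, w=45) cum 71
  y=9 (P, w=10) cum 81
  y=14 (Q, w=20) cum 101
  y=14 (T, w=120) cum 221  ← median
  y=22 (W, w=20) cum 241
  y=24 (R, w=50) cum 291
⇒ y* = 14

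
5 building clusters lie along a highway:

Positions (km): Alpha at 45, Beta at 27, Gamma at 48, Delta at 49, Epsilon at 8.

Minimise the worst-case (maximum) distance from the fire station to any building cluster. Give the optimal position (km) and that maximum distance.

The 1-center on a line is the midpoint of the two extreme points: leftmost at 8, rightmost at 49.
Optimal location = (8 + 49)/2 = 28.5; maximum distance = (49 − 8)/2 = 20.5.

location 28.5, max distance 20.5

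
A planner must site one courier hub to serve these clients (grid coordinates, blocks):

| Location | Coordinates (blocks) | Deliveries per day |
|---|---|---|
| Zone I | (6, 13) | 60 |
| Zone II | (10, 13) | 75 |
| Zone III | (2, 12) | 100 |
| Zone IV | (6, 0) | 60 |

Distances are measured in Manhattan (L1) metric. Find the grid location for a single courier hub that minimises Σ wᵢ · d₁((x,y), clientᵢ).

Manhattan distance separates: Σwᵢ(|x−xᵢ|+|y−yᵢ|) = Σwᵢ|x−xᵢ| + Σwᵢ|y−yᵢ|, so x and y are optimised independently as 1-D weighted medians.
Total weight W = 295; half = 147.5.
x-coordinate, sorted with cumulative weight:
  x=2 (Zone III, w=100) cum 100
  x=6 (Zone I, w=60) cum 160  ← median
  x=6 (Zone IV, w=60) cum 220
  x=10 (Zone II, w=75) cum 295
⇒ x* = 6
y-coordinate, sorted with cumulative weight:
  y=0 (Zone IV, w=60) cum 60
  y=12 (Zone III, w=100) cum 160  ← median
  y=13 (Zone I, w=60) cum 220
  y=13 (Zone II, w=75) cum 295
⇒ y* = 12

(6, 12)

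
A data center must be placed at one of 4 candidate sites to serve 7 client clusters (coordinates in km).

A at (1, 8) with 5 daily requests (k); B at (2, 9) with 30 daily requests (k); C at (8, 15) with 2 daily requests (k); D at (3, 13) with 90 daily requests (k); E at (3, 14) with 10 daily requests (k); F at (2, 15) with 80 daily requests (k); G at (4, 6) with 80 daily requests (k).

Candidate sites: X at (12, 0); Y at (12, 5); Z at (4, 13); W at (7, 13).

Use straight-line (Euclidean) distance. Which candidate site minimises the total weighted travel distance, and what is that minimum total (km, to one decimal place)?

Z, total 1062.7 km

Total weighted distance at each candidate:
  X (12, 0): total = 4334.3
  Y (12, 5): total = 3389.0
  Z (4, 13): total = 1062.7
  W (7, 13): total = 1676.9
Minimum is at Z with total 1062.7 km.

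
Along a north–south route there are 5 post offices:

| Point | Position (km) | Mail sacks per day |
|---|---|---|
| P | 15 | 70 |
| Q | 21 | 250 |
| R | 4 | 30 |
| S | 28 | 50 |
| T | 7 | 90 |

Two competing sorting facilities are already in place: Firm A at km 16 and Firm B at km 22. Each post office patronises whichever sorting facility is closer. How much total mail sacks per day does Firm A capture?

190

The indifferent point is the midpoint (16+22)/2 = 19; post offices left of it (closer to Firm A at 16) go to Firm A, those right go to Firm B.
  R at 4 (w=30) → Firm A
  T at 7 (w=90) → Firm A
  P at 15 (w=70) → Firm A
  Q at 21 (w=250) → Firm B
  S at 28 (w=50) → Firm B
Firm A captures 190; Firm B captures 300.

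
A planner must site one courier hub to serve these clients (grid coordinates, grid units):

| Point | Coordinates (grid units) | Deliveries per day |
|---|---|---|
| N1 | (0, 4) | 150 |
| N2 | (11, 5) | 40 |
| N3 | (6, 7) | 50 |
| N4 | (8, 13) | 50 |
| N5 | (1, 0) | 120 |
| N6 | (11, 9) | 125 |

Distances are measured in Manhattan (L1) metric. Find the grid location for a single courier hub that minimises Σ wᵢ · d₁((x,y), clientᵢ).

(1, 4)

Manhattan distance separates: Σwᵢ(|x−xᵢ|+|y−yᵢ|) = Σwᵢ|x−xᵢ| + Σwᵢ|y−yᵢ|, so x and y are optimised independently as 1-D weighted medians.
Total weight W = 535; half = 267.5.
x-coordinate, sorted with cumulative weight:
  x=0 (N1, w=150) cum 150
  x=1 (N5, w=120) cum 270  ← median
  x=6 (N3, w=50) cum 320
  x=8 (N4, w=50) cum 370
  x=11 (N2, w=40) cum 410
  x=11 (N6, w=125) cum 535
⇒ x* = 1
y-coordinate, sorted with cumulative weight:
  y=0 (N5, w=120) cum 120
  y=4 (N1, w=150) cum 270  ← median
  y=5 (N2, w=40) cum 310
  y=7 (N3, w=50) cum 360
  y=9 (N6, w=125) cum 485
  y=13 (N4, w=50) cum 535
⇒ y* = 4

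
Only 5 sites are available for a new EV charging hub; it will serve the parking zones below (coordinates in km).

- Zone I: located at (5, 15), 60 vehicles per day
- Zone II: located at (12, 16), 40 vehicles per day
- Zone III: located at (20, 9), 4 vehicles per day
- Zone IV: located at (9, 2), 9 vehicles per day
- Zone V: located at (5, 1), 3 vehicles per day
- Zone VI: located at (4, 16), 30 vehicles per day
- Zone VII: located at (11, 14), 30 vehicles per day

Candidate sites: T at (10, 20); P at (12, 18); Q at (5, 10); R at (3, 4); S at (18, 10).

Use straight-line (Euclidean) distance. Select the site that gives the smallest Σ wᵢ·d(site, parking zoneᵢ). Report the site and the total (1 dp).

P, total 1157.9 km

Total weighted distance at each candidate:
  T (10, 20): total = 1282.6
  P (12, 18): total = 1157.9
  Q (5, 10): total = 1235.2
  R (3, 4): total = 2154.9
  S (18, 10): total = 2038.7
Minimum is at P with total 1157.9 km.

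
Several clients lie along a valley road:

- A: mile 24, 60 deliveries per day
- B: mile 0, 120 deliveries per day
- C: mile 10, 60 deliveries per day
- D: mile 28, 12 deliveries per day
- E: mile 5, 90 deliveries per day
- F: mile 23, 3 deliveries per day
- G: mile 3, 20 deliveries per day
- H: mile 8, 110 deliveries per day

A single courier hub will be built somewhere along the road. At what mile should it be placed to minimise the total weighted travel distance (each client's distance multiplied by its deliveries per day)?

For a sum of weighted absolute distances on a line, the optimum is the weighted median (not the mean). Total weight W = 475; half-weight = 237.5.
Sort by position and accumulate weight:
  mile 0 (B, w=120) → cum 120
  mile 3 (G, w=20) → cum 140
  mile 5 (E, w=90) → cum 230
  mile 8 (H, w=110) → cum 340  ≥ 237.5 → median here
  mile 10 (C, w=60) → cum 400
  mile 23 (F, w=3) → cum 403
  mile 24 (A, w=60) → cum 463
  mile 28 (D, w=12) → cum 475
Optimal location: mile 8.

x = 8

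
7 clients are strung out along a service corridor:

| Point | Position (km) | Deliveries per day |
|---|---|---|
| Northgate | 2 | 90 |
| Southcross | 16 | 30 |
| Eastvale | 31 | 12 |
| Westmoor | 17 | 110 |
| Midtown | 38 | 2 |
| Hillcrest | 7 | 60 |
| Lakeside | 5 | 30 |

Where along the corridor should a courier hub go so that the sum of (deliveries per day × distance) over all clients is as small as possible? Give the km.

x = 7

For a sum of weighted absolute distances on a line, the optimum is the weighted median (not the mean). Total weight W = 334; half-weight = 167.
Sort by position and accumulate weight:
  km 2 (Northgate, w=90) → cum 90
  km 5 (Lakeside, w=30) → cum 120
  km 7 (Hillcrest, w=60) → cum 180  ≥ 167 → median here
  km 16 (Southcross, w=30) → cum 210
  km 17 (Westmoor, w=110) → cum 320
  km 31 (Eastvale, w=12) → cum 332
  km 38 (Midtown, w=2) → cum 334
Optimal location: km 7.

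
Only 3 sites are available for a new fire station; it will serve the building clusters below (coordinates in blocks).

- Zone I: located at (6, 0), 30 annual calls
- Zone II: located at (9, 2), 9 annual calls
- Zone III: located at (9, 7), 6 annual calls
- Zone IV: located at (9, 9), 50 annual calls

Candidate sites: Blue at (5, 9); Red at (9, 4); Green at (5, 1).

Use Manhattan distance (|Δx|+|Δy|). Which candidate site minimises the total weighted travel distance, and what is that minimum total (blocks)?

Total weighted distance at each candidate:
  Blue (5, 9): total = 635
  Red (9, 4): total = 496
  Green (5, 1): total = 765
Minimum is at Red with total 496 blocks.

Red, total 496 blocks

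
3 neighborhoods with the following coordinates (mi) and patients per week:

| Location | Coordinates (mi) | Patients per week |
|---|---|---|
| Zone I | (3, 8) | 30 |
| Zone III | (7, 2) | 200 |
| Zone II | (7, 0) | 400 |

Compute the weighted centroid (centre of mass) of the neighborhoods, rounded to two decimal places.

(6.81, 1.02)

The minimiser of Σwᵢ‖p−pᵢ‖² is the weighted centroid p* = (Σwᵢpᵢ)/(Σwᵢ).
Σwᵢ = 630.
Σwᵢxᵢ = 30·3 + 200·7 + 400·7 = 4290.
Σwᵢyᵢ = 30·8 + 200·2 + 400·0 = 640.
x* = 4290/630 = 6.81, y* = 640/630 = 1.02.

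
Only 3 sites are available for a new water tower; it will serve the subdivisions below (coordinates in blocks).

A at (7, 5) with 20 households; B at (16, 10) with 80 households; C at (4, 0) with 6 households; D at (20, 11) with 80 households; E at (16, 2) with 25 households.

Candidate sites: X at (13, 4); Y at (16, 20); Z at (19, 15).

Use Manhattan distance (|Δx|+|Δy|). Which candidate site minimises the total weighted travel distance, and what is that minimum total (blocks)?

Total weighted distance at each candidate:
  X (13, 4): total = 2183
  Y (16, 20): total = 2962
  Z (19, 15): total = 2060
Minimum is at Z with total 2060 blocks.

Z, total 2060 blocks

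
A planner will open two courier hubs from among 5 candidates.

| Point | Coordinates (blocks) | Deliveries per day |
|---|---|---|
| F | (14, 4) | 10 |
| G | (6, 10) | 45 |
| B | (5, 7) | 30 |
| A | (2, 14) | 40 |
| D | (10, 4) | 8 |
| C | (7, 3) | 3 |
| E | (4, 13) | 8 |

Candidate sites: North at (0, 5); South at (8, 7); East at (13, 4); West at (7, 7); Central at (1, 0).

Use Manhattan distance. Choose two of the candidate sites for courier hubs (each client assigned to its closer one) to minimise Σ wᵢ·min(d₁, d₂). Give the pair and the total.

Evaluate every pair (each demand assigned to the nearer of the two):
  {East, West}: total = 838
  {North, West}: total = 912
  {South, West}: total = 934
  {West, Central}: total = 952
  {South, East}: total = 964
  {North, South}: total = 980
  {South, Central}: total = 1060
  {North, East}: total = 1296
  {North, Central}: total = 1506
  {East, Central}: total = 1698
Best pair: {East, West} with total 838.

{East, West}, total 838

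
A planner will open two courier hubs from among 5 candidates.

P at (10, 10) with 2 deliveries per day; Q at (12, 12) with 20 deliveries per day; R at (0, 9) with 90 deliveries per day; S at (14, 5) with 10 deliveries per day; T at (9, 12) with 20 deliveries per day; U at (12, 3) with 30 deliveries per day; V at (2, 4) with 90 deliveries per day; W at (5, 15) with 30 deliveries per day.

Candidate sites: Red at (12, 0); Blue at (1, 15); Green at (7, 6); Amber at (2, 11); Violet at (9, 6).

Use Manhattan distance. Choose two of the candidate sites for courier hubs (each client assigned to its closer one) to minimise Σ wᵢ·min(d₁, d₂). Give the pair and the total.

Evaluate every pair (each demand assigned to the nearer of the two):
  {Amber, Violet}: total = 1750
  {Red, Amber}: total = 1758
  {Green, Amber}: total = 1914
  {Blue, Green}: total = 2094
  {Blue, Violet}: total = 2110
  {Blue, Amber}: total = 2228
  {Green, Violet}: total = 2410
  {Red, Green}: total = 2414
  {Red, Blue}: total = 2474
  {Red, Violet}: total = 2740
Best pair: {Amber, Violet} with total 1750.

{Amber, Violet}, total 1750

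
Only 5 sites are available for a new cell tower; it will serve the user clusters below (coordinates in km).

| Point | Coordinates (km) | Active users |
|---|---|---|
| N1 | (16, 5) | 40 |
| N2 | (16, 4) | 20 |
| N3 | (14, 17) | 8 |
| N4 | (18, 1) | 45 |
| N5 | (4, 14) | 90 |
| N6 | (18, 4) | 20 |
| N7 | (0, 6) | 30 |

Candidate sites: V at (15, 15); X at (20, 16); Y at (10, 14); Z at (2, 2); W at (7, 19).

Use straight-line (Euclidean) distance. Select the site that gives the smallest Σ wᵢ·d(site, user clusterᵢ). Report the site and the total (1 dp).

Y, total 2573.1 km

Total weighted distance at each candidate:
  V (15, 15): total = 3032.0
  X (20, 16): total = 3816.1
  Y (10, 14): total = 2573.1
  Z (2, 2): total = 3282.2
  W (7, 19): total = 3362.9
Minimum is at Y with total 2573.1 km.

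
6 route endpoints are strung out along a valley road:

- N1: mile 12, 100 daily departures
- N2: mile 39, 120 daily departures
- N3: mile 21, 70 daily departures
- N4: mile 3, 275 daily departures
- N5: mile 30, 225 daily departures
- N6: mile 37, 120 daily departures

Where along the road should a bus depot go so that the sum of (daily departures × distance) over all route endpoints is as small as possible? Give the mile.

x = 30

For a sum of weighted absolute distances on a line, the optimum is the weighted median (not the mean). Total weight W = 910; half-weight = 455.
Sort by position and accumulate weight:
  mile 3 (N4, w=275) → cum 275
  mile 12 (N1, w=100) → cum 375
  mile 21 (N3, w=70) → cum 445
  mile 30 (N5, w=225) → cum 670  ≥ 455 → median here
  mile 37 (N6, w=120) → cum 790
  mile 39 (N2, w=120) → cum 910
Optimal location: mile 30.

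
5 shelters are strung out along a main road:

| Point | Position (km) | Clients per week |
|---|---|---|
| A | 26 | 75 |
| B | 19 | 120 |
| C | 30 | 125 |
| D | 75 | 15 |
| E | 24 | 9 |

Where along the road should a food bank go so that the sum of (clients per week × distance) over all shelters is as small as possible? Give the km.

x = 26

For a sum of weighted absolute distances on a line, the optimum is the weighted median (not the mean). Total weight W = 344; half-weight = 172.
Sort by position and accumulate weight:
  km 19 (B, w=120) → cum 120
  km 24 (E, w=9) → cum 129
  km 26 (A, w=75) → cum 204  ≥ 172 → median here
  km 30 (C, w=125) → cum 329
  km 75 (D, w=15) → cum 344
Optimal location: km 26.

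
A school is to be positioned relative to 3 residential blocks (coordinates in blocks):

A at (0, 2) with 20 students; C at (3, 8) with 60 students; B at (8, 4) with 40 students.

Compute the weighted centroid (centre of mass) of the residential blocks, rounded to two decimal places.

(4.17, 5.67)

The minimiser of Σwᵢ‖p−pᵢ‖² is the weighted centroid p* = (Σwᵢpᵢ)/(Σwᵢ).
Σwᵢ = 120.
Σwᵢxᵢ = 20·0 + 60·3 + 40·8 = 500.
Σwᵢyᵢ = 20·2 + 60·8 + 40·4 = 680.
x* = 500/120 = 4.17, y* = 680/120 = 5.67.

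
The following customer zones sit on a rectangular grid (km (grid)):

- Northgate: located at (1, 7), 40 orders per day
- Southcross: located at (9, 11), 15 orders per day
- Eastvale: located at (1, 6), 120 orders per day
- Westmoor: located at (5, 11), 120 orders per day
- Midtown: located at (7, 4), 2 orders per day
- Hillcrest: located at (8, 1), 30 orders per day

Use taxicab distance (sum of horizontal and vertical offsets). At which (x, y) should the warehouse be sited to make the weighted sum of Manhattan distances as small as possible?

(5, 7)

Manhattan distance separates: Σwᵢ(|x−xᵢ|+|y−yᵢ|) = Σwᵢ|x−xᵢ| + Σwᵢ|y−yᵢ|, so x and y are optimised independently as 1-D weighted medians.
Total weight W = 327; half = 163.5.
x-coordinate, sorted with cumulative weight:
  x=1 (Northgate, w=40) cum 40
  x=1 (Eastvale, w=120) cum 160
  x=5 (Westmoor, w=120) cum 280  ← median
  x=7 (Midtown, w=2) cum 282
  x=8 (Hillcrest, w=30) cum 312
  x=9 (Southcross, w=15) cum 327
⇒ x* = 5
y-coordinate, sorted with cumulative weight:
  y=1 (Hillcrest, w=30) cum 30
  y=4 (Midtown, w=2) cum 32
  y=6 (Eastvale, w=120) cum 152
  y=7 (Northgate, w=40) cum 192  ← median
  y=11 (Southcross, w=15) cum 207
  y=11 (Westmoor, w=120) cum 327
⇒ y* = 7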